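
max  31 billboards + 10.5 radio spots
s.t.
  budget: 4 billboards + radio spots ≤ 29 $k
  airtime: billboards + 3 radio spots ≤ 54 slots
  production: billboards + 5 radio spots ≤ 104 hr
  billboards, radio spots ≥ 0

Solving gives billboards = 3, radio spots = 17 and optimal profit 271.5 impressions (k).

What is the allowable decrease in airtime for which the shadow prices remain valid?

Binding constraints: budget, airtime. The basis is B = [[4,1],[1,3]] with det 11.
Per unit decrease in airtime, x* moves by d = (0.0909, -0.3636).
The basis stays optimal until radio spots reaches 0; allowable decrease = 46.75 slots.

46.75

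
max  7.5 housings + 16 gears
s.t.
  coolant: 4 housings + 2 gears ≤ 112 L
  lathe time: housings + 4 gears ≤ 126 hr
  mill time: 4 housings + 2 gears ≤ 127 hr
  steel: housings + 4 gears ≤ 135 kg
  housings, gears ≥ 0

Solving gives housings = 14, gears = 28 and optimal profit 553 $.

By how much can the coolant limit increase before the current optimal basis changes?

15

Binding constraints: coolant, lathe time. The basis is B = [[4,2],[1,4]] with det 14.
Per unit increase in coolant, x* moves by d = (0.2857, -0.0714).
The basis stays optimal until mill time becomes binding; allowable increase = 15 L.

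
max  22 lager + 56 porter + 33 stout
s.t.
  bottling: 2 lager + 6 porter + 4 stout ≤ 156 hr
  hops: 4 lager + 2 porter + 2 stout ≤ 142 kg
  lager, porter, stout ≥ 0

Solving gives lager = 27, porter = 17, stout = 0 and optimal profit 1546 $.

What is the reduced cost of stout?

-5

Check each constraint at x*: bottling 156/156 (tight); hops 142/142 (tight).
The binding rows give the dual system: 2·y_bottling + 4·y_hops = 22 and 6·y_bottling + 2·y_hops = 56.
Solving: y_bottling = 9, y_hops = 1.
Reduced cost of stout: c₃ − yᵀa₃ = 33 − (9·4 + 1·2) = 33 − 38 = -5.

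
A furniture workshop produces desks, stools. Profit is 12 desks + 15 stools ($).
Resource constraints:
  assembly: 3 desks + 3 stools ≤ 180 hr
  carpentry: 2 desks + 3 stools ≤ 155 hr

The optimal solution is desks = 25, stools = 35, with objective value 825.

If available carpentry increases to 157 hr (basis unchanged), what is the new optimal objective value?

Check each constraint at x*: assembly 180/180 (tight); carpentry 155/155 (tight).
Dual feasibility on the basic columns requires 3·y_assembly + 2·y_carpentry = 12, 3·y_assembly + 3·y_carpentry = 15.
Solving: y_assembly = 2, y_carpentry = 3.
Δz = y_carpentry·Δb = 3 × (2) = 6, so new z* = 825 + 6 = 831.

831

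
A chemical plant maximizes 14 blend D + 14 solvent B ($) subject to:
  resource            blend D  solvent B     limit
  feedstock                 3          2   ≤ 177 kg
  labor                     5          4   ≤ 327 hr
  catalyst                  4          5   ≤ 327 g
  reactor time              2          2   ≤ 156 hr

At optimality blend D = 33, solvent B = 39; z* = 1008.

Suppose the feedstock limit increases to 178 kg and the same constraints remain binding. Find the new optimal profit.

Check each constraint at x*: feedstock 177/177 (tight); labor 321/327 (slack 6); catalyst 327/327 (tight); reactor time 144/156 (slack 12).
Since labor, reactor time are not tight, their duals are 0.
The binding rows give the dual system: 3·y_feedstock + 4·y_catalyst = 14 and 2·y_feedstock + 5·y_catalyst = 14.
This yields shadow prices y_feedstock = 2, y_catalyst = 2.
Δz = y_feedstock·Δb = 2 × (1) = 2, so new z* = 1008 + 2 = 1010.

1010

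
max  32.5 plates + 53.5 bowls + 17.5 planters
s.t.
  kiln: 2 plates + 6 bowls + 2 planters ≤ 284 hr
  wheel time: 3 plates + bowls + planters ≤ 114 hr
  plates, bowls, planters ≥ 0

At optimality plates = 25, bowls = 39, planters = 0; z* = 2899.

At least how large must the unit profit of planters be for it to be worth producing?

Both kiln and wheel time are binding at x*.
The binding rows give the dual system: 2·y_kiln + 3·y_wheel time = 32.5 and 6·y_kiln + 1·y_wheel time = 53.5.
→ y_kiln = 8 and y_wheel time = 5.5.
planters enters the basis when its profit ≥ yᵀa₃ = 8·2 + 5.5·1 = 21.5.

21.5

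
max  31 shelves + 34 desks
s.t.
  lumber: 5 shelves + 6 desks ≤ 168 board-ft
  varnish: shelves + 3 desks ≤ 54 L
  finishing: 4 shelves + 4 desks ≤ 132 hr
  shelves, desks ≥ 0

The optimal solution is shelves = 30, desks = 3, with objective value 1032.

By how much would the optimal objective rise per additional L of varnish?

0

At the optimum: lumber uses 168 of 168 (binding); varnish uses 39 of 54 (slack = 15); finishing uses 132 of 132 (binding).
Since varnish is not tight, its dual is 0.
The binding rows give the dual system: 5·y_lumber + 4·y_finishing = 31 and 6·y_lumber + 4·y_finishing = 34.
→ y_lumber = 3 and y_finishing = 4.
Shadow price of varnish = 0.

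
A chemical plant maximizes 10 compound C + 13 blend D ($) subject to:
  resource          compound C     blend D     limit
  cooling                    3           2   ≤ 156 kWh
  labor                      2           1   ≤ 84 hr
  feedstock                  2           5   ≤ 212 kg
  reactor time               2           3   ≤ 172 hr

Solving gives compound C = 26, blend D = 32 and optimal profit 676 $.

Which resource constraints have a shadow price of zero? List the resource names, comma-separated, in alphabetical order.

cooling: 142/156 (slack 14)
labor: 84/84 (binding)
feedstock: 212/212 (binding)
reactor time: 148/172 (slack 24)
By complementary slackness, a constraint with positive slack has shadow price 0 → cooling, reactor time.

cooling, reactor time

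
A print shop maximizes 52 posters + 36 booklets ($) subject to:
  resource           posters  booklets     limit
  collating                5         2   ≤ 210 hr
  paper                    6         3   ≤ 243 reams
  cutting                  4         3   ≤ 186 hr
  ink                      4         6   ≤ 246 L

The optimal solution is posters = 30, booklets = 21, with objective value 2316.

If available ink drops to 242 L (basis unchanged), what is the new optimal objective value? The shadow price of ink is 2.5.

Δb = -4, so new z* = 2316 + (2.5)·(-4) = 2316 − 10 = 2306.

2306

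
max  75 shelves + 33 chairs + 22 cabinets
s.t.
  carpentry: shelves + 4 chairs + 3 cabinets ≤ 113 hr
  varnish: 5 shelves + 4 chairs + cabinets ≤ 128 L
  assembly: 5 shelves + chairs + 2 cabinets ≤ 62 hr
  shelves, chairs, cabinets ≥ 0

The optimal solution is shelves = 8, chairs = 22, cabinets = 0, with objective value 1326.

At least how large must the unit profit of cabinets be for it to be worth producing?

24

Binding: varnish and assembly. Non-binding: carpentry (17 unused).
By complementary slackness, y = 0 for the non-binding constraint.
From A_Bᵀ y = c: 5·y_varnish + 5·y_assembly = 75; 4·y_varnish + 1·y_assembly = 33.
→ y_varnish = 6 and y_assembly = 9.
cabinets enters the basis when its profit ≥ yᵀa₃ = 6·1 + 9·2 = 24.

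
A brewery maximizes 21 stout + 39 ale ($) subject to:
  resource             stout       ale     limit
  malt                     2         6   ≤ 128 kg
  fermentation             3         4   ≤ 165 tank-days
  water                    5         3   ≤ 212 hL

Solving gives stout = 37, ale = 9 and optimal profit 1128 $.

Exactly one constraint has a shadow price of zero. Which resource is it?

fermentation

malt: 128/128 (binding)
fermentation: 147/165 (slack 18)
water: 212/212 (binding)
By complementary slackness, a constraint with positive slack has shadow price 0 → fermentation.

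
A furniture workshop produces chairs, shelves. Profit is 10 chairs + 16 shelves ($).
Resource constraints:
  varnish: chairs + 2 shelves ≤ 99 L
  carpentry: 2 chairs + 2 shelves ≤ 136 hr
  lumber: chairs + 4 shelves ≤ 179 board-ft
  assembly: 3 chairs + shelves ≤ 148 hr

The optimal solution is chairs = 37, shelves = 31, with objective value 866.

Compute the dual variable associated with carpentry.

2

Binding: varnish and carpentry. Non-binding: lumber (18 unused), assembly (6 unused).
Slack constraints have shadow price 0 (complementary slackness).
The binding rows give the dual system: 1·y_varnish + 2·y_carpentry = 10 and 2·y_varnish + 2·y_carpentry = 16.
→ y_varnish = 6 and y_carpentry = 2.
Shadow price of carpentry = 2.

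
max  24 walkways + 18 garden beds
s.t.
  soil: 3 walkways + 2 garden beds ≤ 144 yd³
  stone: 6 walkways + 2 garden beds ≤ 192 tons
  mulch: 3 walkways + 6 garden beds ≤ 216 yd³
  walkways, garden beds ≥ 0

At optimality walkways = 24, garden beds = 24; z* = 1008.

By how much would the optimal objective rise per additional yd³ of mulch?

At the optimum: soil uses 120 of 144 (slack = 24); stone uses 192 of 192 (binding); mulch uses 216 of 216 (binding).
By complementary slackness, y = 0 for the non-binding constraint.
Dual feasibility on the basic columns requires 6·y_stone + 3·y_mulch = 24, 2·y_stone + 6·y_mulch = 18.
Solving: y_stone = 3, y_mulch = 2.
Shadow price of mulch = 2.

2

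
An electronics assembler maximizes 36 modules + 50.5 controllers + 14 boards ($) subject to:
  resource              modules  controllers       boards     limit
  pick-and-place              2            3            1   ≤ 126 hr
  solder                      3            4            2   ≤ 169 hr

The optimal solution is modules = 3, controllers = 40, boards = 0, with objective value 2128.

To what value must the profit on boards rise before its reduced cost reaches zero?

Both pick-and-place and solder are binding at x*.
The binding rows give the dual system: 2·y_pick-and-place + 3·y_solder = 36 and 3·y_pick-and-place + 4·y_solder = 50.5.
This yields shadow prices y_pick-and-place = 7.5, y_solder = 7.
boards enters the basis when its profit ≥ yᵀa₃ = 7.5·1 + 7·2 = 21.5.

21.5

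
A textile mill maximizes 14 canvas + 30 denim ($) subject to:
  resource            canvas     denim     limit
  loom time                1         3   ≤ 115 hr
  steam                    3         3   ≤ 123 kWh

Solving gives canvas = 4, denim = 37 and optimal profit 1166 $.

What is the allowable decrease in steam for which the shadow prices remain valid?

Binding constraints: loom time, steam. The basis is B = [[1,3],[3,3]] with det -6.
Per unit decrease in steam, x* moves by d = (-0.5, 0.1667).
The basis stays optimal until canvas reaches 0; allowable decrease = 8 kWh.

8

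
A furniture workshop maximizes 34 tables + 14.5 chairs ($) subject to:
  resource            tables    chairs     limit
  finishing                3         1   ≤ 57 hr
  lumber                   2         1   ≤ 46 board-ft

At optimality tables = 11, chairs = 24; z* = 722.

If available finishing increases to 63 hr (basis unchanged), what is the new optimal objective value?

752

Check each constraint at x*: finishing 57/57 (tight); lumber 46/46 (tight).
Dual feasibility on the basic columns requires 3·y_finishing + 2·y_lumber = 34, 1·y_finishing + 1·y_lumber = 14.5.
Solving: y_finishing = 5, y_lumber = 9.5.
Δz = y_finishing·Δb = 5 × (6) = 30, so new z* = 722 + 30 = 752.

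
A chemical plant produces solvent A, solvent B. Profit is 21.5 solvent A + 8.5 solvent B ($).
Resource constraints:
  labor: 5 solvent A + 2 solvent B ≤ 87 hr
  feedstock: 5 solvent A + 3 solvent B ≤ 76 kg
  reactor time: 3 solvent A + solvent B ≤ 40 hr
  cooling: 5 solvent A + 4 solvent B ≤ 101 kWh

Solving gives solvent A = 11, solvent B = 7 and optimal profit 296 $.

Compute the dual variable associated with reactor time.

5.5

At the optimum: labor uses 69 of 87 (slack = 18); feedstock uses 76 of 76 (binding); reactor time uses 40 of 40 (binding); cooling uses 83 of 101 (slack = 18).
Since labor, cooling are not tight, their duals are 0.
Dual feasibility on the basic columns requires 5·y_feedstock + 3·y_reactor time = 21.5, 3·y_feedstock + 1·y_reactor time = 8.5.
Solving: y_feedstock = 1, y_reactor time = 5.5.
Shadow price of reactor time = 5.5.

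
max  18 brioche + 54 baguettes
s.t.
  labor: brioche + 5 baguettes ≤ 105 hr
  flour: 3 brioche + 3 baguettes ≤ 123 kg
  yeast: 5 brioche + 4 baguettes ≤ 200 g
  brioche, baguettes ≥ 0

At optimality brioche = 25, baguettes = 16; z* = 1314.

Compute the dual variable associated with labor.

9

Binding: labor and flour. Non-binding: yeast (11 unused).
Slack constraints have shadow price 0 (complementary slackness).
The binding rows give the dual system: 1·y_labor + 3·y_flour = 18 and 5·y_labor + 3·y_flour = 54.
→ y_labor = 9 and y_flour = 3.
Shadow price of labor = 9.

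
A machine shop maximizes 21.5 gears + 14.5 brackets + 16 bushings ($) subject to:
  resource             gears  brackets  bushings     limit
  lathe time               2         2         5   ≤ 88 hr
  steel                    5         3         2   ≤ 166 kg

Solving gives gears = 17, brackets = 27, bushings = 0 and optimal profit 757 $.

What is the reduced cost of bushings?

-1

Check each constraint at x*: lathe time 88/88 (tight); steel 166/166 (tight).
Dual feasibility on the basic columns requires 2·y_lathe time + 5·y_steel = 21.5, 2·y_lathe time + 3·y_steel = 14.5.
This yields shadow prices y_lathe time = 2, y_steel = 3.5.
Reduced cost of bushings: c₃ − yᵀa₃ = 16 − (2·5 + 3.5·2) = 16 − 17 = -1.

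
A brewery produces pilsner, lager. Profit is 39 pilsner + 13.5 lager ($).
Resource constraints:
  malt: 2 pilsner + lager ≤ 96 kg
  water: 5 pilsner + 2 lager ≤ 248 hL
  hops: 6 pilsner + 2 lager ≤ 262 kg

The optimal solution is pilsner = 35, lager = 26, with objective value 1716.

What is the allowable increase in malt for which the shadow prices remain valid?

21

Binding constraints: malt, hops. The basis is B = [[2,1],[6,2]] with det -2.
Per unit increase in malt, x* moves by d = (-1, 3).
The basis stays optimal until water becomes binding; allowable increase = 21 kg.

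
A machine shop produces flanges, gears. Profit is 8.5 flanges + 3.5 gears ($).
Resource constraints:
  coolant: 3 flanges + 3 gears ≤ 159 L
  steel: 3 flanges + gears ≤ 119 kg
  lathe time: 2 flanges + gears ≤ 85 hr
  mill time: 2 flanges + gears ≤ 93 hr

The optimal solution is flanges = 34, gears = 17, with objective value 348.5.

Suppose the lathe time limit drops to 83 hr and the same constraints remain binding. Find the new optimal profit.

At the optimum: coolant uses 153 of 159 (slack = 6); steel uses 119 of 119 (binding); lathe time uses 85 of 85 (binding); mill time uses 85 of 93 (slack = 8).
Since coolant, mill time are not tight, their duals are 0.
The binding rows give the dual system: 3·y_steel + 2·y_lathe time = 8.5 and 1·y_steel + 1·y_lathe time = 3.5.
→ y_steel = 1.5 and y_lathe time = 2.
Δz = y_lathe time·Δb = 2 × (-2) = -4, so new z* = 348.5 − 4 = 344.5.

344.5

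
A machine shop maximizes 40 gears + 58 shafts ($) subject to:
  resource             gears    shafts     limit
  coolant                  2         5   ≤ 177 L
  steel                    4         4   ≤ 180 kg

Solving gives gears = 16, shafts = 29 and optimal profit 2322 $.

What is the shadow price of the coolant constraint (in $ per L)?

At the optimum: coolant uses 177 of 177 (binding); steel uses 180 of 180 (binding).
Dual feasibility on the basic columns requires 2·y_coolant + 4·y_steel = 40, 5·y_coolant + 4·y_steel = 58.
Solving: y_coolant = 6, y_steel = 7.
Shadow price of coolant = 6.

6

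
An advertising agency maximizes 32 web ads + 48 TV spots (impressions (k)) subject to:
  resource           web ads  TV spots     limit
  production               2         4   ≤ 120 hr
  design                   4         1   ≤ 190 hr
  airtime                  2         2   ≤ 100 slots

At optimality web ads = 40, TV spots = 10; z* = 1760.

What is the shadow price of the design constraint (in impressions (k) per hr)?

Binding: production and airtime. Non-binding: design (20 unused).
Since design is not tight, its dual is 0.
From A_Bᵀ y = c: 2·y_production + 2·y_airtime = 32; 4·y_production + 2·y_airtime = 48.
→ y_production = 8 and y_airtime = 8.
Shadow price of design = 0.

0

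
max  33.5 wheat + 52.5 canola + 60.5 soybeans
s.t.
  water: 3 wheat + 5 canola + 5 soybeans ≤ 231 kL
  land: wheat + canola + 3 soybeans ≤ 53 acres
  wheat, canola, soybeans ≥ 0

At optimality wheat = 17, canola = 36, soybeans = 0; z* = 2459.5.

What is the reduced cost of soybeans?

Check each constraint at x*: water 231/231 (tight); land 53/53 (tight).
The binding rows give the dual system: 3·y_water + 1·y_land = 33.5 and 5·y_water + 1·y_land = 52.5.
Solving: y_water = 9.5, y_land = 5.
Reduced cost of soybeans: c₃ − yᵀa₃ = 60.5 − (9.5·5 + 5·3) = 60.5 − 62.5 = -2.

-2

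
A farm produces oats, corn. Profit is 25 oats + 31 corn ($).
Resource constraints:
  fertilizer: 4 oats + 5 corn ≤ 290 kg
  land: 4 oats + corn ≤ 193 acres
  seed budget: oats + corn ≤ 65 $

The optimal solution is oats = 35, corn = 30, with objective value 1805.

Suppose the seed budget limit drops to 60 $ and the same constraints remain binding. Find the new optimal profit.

1800

Binding: fertilizer and seed budget. Non-binding: land (23 unused).
By complementary slackness, y = 0 for the non-binding constraint.
Dual feasibility on the basic columns requires 4·y_fertilizer + 1·y_seed budget = 25, 5·y_fertilizer + 1·y_seed budget = 31.
Solving: y_fertilizer = 6, y_seed budget = 1.
Δz = y_seed budget·Δb = 1 × (-5) = -5, so new z* = 1805 − 5 = 1800.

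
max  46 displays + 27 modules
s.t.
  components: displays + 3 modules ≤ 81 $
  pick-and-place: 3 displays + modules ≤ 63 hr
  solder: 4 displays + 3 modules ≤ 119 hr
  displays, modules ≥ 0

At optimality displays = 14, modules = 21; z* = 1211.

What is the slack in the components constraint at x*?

components used = 1·14 + 3·21 = 77; slack = 81 − 77 = 4.

4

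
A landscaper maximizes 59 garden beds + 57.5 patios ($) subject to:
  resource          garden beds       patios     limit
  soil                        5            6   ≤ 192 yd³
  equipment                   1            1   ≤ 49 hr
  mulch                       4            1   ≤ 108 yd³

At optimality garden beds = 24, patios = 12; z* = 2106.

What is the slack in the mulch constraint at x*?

0

mulch used = 4·24 + 1·12 = 108; slack = 108 − 108 = 0.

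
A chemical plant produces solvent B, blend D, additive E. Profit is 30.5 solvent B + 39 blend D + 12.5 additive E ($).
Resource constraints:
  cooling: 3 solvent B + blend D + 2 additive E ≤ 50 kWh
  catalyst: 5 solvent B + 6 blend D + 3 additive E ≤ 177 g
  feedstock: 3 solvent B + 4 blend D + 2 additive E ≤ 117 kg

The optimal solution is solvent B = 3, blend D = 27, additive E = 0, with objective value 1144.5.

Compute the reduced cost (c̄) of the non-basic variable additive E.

-7

Check each constraint at x*: cooling 36/50 (slack 14); catalyst 177/177 (tight); feedstock 117/117 (tight).
By complementary slackness, y = 0 for the non-binding constraint.
The binding rows give the dual system: 5·y_catalyst + 3·y_feedstock = 30.5 and 6·y_catalyst + 4·y_feedstock = 39.
→ y_catalyst = 2.5 and y_feedstock = 6.
Reduced cost of additive E: c₃ − yᵀa₃ = 12.5 − (2.5·3 + 6·2) = 12.5 − 19.5 = -7.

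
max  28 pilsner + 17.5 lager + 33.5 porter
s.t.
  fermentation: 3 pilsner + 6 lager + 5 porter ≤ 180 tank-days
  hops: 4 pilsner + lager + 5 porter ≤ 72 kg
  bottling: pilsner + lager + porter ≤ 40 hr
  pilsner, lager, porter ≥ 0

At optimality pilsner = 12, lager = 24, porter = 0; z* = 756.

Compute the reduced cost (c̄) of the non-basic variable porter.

-4

Binding: fermentation and hops. Non-binding: bottling (4 unused).
Since bottling is not tight, its dual is 0.
The binding rows give the dual system: 3·y_fermentation + 4·y_hops = 28 and 6·y_fermentation + 1·y_hops = 17.5.
This yields shadow prices y_fermentation = 2, y_hops = 5.5.
Reduced cost of porter: c₃ − yᵀa₃ = 33.5 − (2·5 + 5.5·5) = 33.5 − 37.5 = -4.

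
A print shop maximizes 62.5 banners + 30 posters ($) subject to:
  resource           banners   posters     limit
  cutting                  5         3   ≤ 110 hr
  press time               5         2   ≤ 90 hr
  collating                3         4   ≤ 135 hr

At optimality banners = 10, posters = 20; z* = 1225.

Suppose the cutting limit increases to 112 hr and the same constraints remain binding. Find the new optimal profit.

1235

Binding: cutting and press time. Non-binding: collating (25 unused).
By complementary slackness, y = 0 for the non-binding constraint.
Dual feasibility on the basic columns requires 5·y_cutting + 5·y_press time = 62.5, 3·y_cutting + 2·y_press time = 30.
This yields shadow prices y_cutting = 5, y_press time = 7.5.
Δz = y_cutting·Δb = 5 × (2) = 10, so new z* = 1225 + 10 = 1235.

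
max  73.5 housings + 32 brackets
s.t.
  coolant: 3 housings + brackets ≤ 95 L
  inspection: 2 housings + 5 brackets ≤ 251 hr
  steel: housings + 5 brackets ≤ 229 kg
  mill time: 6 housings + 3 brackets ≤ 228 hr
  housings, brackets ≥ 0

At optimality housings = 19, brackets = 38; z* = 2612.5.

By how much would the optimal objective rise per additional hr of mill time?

7.5

Binding: coolant and mill time. Non-binding: inspection (23 unused), steel (20 unused).
Since inspection, steel are not tight, their duals are 0.
Dual feasibility on the basic columns requires 3·y_coolant + 6·y_mill time = 73.5, 1·y_coolant + 3·y_mill time = 32.
→ y_coolant = 9.5 and y_mill time = 7.5.
Shadow price of mill time = 7.5.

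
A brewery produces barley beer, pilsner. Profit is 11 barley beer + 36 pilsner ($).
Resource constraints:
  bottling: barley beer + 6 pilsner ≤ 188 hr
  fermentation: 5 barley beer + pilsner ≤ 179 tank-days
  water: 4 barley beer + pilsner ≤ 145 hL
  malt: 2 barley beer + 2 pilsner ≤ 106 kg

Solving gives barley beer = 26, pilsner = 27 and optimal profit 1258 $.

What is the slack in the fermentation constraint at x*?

fermentation used = 5·26 + 1·27 = 157; slack = 179 − 157 = 22.

22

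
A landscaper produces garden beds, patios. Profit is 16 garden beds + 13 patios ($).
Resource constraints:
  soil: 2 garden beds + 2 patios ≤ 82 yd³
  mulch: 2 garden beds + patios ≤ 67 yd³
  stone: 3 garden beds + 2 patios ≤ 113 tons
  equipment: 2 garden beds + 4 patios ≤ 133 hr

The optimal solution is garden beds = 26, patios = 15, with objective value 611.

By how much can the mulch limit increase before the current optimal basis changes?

5

Binding constraints: soil, mulch. The basis is B = [[2,2],[2,1]] with det -2.
Per unit increase in mulch, x* moves by d = (1, -1).
The basis stays optimal until stone becomes binding; allowable increase = 5 yd³.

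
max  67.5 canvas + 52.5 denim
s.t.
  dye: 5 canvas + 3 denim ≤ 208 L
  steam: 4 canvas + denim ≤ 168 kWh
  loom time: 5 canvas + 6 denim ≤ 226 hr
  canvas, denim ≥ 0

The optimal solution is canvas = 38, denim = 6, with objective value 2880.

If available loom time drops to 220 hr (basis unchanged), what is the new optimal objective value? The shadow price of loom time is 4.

Δb = -6, so new z* = 2880 + (4)·(-6) = 2880 − 24 = 2856.

2856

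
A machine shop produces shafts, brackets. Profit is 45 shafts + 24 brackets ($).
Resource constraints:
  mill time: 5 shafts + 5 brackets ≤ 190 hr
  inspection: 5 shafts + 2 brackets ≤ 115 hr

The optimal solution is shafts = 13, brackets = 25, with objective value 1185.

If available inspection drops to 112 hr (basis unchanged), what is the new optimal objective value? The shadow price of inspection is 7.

Δb = -3, so new z* = 1185 + (7)·(-3) = 1185 − 21 = 1164.

1164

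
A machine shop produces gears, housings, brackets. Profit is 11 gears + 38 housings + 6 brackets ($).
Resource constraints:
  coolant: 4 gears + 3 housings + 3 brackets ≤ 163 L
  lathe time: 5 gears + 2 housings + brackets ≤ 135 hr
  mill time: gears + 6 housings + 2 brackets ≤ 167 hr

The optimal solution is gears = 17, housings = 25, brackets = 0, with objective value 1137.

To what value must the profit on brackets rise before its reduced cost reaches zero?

At the optimum: coolant uses 143 of 163 (slack = 20); lathe time uses 135 of 135 (binding); mill time uses 167 of 167 (binding).
Slack constraints have shadow price 0 (complementary slackness).
From A_Bᵀ y = c: 5·y_lathe time + 1·y_mill time = 11; 2·y_lathe time + 6·y_mill time = 38.
Solving: y_lathe time = 1, y_mill time = 6.
brackets enters the basis when its profit ≥ yᵀa₃ = 1·1 + 6·2 = 13.

13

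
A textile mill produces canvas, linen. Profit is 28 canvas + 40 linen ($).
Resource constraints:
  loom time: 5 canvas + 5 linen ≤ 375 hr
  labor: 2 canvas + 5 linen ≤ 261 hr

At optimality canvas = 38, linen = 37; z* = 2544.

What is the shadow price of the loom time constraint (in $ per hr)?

4

Check each constraint at x*: loom time 375/375 (tight); labor 261/261 (tight).
From A_Bᵀ y = c: 5·y_loom time + 2·y_labor = 28; 5·y_loom time + 5·y_labor = 40.
Solving: y_loom time = 4, y_labor = 4.
Shadow price of loom time = 4.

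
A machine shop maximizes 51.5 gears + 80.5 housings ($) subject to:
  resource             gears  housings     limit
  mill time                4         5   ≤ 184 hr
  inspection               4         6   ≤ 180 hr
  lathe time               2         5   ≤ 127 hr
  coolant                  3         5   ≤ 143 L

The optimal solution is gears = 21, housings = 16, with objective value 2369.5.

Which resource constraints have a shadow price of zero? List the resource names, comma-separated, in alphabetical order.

mill time: 164/184 (slack 20)
inspection: 180/180 (binding)
lathe time: 122/127 (slack 5)
coolant: 143/143 (binding)
By complementary slackness, a constraint with positive slack has shadow price 0 → lathe time, mill time.

lathe time, mill time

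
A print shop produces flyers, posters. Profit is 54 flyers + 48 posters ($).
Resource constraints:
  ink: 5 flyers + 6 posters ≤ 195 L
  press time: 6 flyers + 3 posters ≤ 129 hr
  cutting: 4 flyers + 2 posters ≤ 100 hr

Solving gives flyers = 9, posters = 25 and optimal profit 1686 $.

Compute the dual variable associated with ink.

Check each constraint at x*: ink 195/195 (tight); press time 129/129 (tight); cutting 86/100 (slack 14).
Slack constraints have shadow price 0 (complementary slackness).
Dual feasibility on the basic columns requires 5·y_ink + 6·y_press time = 54, 6·y_ink + 3·y_press time = 48.
→ y_ink = 6 and y_press time = 4.
Shadow price of ink = 6.

6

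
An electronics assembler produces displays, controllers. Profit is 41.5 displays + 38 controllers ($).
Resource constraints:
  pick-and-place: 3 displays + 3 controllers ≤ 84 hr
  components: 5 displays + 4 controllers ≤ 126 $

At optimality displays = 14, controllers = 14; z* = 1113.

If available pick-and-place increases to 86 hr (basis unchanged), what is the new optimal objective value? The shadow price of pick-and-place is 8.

1129

Δb = 2, so new z* = 1113 + (8)·(2) = 1113 + 16 = 1129.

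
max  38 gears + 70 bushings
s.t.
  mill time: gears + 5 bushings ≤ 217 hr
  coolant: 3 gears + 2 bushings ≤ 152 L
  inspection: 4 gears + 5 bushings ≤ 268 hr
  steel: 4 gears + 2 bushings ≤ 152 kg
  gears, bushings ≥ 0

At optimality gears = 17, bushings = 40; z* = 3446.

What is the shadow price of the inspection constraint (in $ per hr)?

8

Check each constraint at x*: mill time 217/217 (tight); coolant 131/152 (slack 21); inspection 268/268 (tight); steel 148/152 (slack 4).
Slack constraints have shadow price 0 (complementary slackness).
From A_Bᵀ y = c: 1·y_mill time + 4·y_inspection = 38; 5·y_mill time + 5·y_inspection = 70.
→ y_mill time = 6 and y_inspection = 8.
Shadow price of inspection = 8.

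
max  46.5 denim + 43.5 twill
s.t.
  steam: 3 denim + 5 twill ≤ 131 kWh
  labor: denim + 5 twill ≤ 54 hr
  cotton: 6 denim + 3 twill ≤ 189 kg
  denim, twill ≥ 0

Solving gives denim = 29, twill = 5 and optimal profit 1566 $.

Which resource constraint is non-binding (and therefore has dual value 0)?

steam: 112/131 (slack 19)
labor: 54/54 (binding)
cotton: 189/189 (binding)
By complementary slackness, a constraint with positive slack has shadow price 0 → steam.

steam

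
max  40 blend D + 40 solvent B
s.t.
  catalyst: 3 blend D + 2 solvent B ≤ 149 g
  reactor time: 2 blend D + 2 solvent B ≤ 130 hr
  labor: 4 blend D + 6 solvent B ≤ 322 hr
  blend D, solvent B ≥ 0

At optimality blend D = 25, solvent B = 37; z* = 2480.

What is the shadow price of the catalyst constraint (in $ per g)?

Check each constraint at x*: catalyst 149/149 (tight); reactor time 124/130 (slack 6); labor 322/322 (tight).
Slack constraints have shadow price 0 (complementary slackness).
Dual feasibility on the basic columns requires 3·y_catalyst + 4·y_labor = 40, 2·y_catalyst + 6·y_labor = 40.
Solving: y_catalyst = 8, y_labor = 4.
Shadow price of catalyst = 8.

8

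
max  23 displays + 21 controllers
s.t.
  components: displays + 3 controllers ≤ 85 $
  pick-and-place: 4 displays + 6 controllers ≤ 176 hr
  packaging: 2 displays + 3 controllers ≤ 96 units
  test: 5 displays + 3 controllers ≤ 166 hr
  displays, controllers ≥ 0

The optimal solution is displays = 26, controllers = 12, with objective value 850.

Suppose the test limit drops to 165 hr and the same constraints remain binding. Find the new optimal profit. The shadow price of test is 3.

847

Δb = -1, so new z* = 850 + (3)·(-1) = 850 − 3 = 847.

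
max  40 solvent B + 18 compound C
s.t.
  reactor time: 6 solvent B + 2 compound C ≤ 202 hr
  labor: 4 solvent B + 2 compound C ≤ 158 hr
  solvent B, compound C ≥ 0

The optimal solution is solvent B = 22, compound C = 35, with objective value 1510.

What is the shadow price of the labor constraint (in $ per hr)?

7

Check each constraint at x*: reactor time 202/202 (tight); labor 158/158 (tight).
Dual feasibility on the basic columns requires 6·y_reactor time + 4·y_labor = 40, 2·y_reactor time + 2·y_labor = 18.
Solving: y_reactor time = 2, y_labor = 7.
Shadow price of labor = 7.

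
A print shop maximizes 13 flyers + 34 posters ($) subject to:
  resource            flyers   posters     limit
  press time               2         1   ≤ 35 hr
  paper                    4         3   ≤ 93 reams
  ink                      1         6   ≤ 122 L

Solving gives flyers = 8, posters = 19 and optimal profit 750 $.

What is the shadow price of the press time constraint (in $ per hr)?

4

At the optimum: press time uses 35 of 35 (binding); paper uses 89 of 93 (slack = 4); ink uses 122 of 122 (binding).
By complementary slackness, y = 0 for the non-binding constraint.
The binding rows give the dual system: 2·y_press time + 1·y_ink = 13 and 1·y_press time + 6·y_ink = 34.
Solving: y_press time = 4, y_ink = 5.
Shadow price of press time = 4.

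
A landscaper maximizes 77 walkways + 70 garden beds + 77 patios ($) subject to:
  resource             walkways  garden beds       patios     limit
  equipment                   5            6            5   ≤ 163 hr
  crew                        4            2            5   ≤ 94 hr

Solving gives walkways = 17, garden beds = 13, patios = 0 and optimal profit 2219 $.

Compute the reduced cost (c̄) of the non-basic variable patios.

Check each constraint at x*: equipment 163/163 (tight); crew 94/94 (tight).
Dual feasibility on the basic columns requires 5·y_equipment + 4·y_crew = 77, 6·y_equipment + 2·y_crew = 70.
This yields shadow prices y_equipment = 9, y_crew = 8.
Reduced cost of patios: c₃ − yᵀa₃ = 77 − (9·5 + 8·5) = 77 − 85 = -8.

-8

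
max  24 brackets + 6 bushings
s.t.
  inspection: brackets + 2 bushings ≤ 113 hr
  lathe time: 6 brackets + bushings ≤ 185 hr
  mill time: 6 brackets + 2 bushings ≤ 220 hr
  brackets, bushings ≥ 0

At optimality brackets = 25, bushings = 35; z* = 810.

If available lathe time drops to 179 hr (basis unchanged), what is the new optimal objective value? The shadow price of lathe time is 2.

Δb = -6, so new z* = 810 + (2)·(-6) = 810 − 12 = 798.

798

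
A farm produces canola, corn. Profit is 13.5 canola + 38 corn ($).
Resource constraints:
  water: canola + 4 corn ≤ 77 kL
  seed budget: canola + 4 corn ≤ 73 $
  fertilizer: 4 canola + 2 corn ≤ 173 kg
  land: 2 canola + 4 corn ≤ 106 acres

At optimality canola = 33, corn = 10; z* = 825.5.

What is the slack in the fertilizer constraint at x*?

21

fertilizer used = 4·33 + 2·10 = 152; slack = 173 − 152 = 21.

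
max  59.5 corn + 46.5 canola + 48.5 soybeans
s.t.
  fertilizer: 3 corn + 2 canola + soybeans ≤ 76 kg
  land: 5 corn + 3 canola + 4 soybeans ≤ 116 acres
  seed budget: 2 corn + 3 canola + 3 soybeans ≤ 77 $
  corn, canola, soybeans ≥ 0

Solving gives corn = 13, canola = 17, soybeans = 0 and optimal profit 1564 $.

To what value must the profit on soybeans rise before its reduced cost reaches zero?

Check each constraint at x*: fertilizer 73/76 (slack 3); land 116/116 (tight); seed budget 77/77 (tight).
By complementary slackness, y = 0 for the non-binding constraint.
The binding rows give the dual system: 5·y_land + 2·y_seed budget = 59.5 and 3·y_land + 3·y_seed budget = 46.5.
This yields shadow prices y_land = 9.5, y_seed budget = 6.
soybeans enters the basis when its profit ≥ yᵀa₃ = 9.5·4 + 6·3 = 56.

56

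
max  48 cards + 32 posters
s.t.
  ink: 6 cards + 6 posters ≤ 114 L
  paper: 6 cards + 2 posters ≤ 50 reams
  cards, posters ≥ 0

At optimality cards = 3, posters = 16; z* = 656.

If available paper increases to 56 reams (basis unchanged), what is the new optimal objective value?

680

At the optimum: ink uses 114 of 114 (binding); paper uses 50 of 50 (binding).
Dual feasibility on the basic columns requires 6·y_ink + 6·y_paper = 48, 6·y_ink + 2·y_paper = 32.
→ y_ink = 4 and y_paper = 4.
Δz = y_paper·Δb = 4 × (6) = 24, so new z* = 656 + 24 = 680.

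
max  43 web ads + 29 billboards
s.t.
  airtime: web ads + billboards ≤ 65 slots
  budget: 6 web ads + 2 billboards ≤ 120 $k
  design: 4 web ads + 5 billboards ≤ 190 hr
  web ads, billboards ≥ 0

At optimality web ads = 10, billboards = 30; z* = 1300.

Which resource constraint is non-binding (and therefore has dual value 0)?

airtime

airtime: 40/65 (slack 25)
budget: 120/120 (binding)
design: 190/190 (binding)
By complementary slackness, a constraint with positive slack has shadow price 0 → airtime.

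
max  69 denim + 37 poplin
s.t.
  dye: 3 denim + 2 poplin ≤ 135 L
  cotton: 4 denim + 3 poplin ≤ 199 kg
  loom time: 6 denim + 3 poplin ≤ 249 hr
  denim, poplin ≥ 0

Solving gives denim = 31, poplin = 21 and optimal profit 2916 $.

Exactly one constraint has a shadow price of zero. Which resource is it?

dye: 135/135 (binding)
cotton: 187/199 (slack 12)
loom time: 249/249 (binding)
By complementary slackness, a constraint with positive slack has shadow price 0 → cotton.

cotton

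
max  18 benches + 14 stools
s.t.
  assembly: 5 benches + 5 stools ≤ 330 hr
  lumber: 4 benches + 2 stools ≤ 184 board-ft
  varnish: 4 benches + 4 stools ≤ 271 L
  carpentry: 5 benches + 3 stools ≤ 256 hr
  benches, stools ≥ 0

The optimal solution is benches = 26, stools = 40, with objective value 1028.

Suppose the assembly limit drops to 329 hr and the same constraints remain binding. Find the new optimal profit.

Check each constraint at x*: assembly 330/330 (tight); lumber 184/184 (tight); varnish 264/271 (slack 7); carpentry 250/256 (slack 6).
By complementary slackness, y = 0 for the non-binding constraints.
Dual feasibility on the basic columns requires 5·y_assembly + 4·y_lumber = 18, 5·y_assembly + 2·y_lumber = 14.
→ y_assembly = 2 and y_lumber = 2.
Δz = y_assembly·Δb = 2 × (-1) = -2, so new z* = 1028 − 2 = 1026.

1026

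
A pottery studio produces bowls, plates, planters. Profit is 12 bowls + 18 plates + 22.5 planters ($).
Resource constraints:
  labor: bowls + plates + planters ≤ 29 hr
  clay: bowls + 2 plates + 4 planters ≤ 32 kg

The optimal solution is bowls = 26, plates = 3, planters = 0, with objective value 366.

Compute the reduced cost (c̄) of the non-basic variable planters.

-7.5

Check each constraint at x*: labor 29/29 (tight); clay 32/32 (tight).
Dual feasibility on the basic columns requires 1·y_labor + 1·y_clay = 12, 1·y_labor + 2·y_clay = 18.
This yields shadow prices y_labor = 6, y_clay = 6.
Reduced cost of planters: c₃ − yᵀa₃ = 22.5 − (6·1 + 6·4) = 22.5 − 30 = -7.5.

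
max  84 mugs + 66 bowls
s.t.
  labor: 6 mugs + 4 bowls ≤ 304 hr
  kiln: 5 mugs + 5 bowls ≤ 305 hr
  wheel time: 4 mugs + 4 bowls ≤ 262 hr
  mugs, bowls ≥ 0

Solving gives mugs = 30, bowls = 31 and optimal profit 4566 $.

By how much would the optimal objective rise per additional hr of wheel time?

0

At the optimum: labor uses 304 of 304 (binding); kiln uses 305 of 305 (binding); wheel time uses 244 of 262 (slack = 18).
Since wheel time is not tight, its dual is 0.
Dual feasibility on the basic columns requires 6·y_labor + 5·y_kiln = 84, 4·y_labor + 5·y_kiln = 66.
→ y_labor = 9 and y_kiln = 6.
Shadow price of wheel time = 0.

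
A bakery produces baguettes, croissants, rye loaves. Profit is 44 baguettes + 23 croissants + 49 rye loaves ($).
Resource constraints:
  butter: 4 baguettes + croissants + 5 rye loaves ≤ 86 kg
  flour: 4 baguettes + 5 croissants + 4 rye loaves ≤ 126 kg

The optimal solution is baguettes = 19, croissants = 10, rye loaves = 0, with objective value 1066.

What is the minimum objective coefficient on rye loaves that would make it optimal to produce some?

52

Both butter and flour are binding at x*.
The binding rows give the dual system: 4·y_butter + 4·y_flour = 44 and 1·y_butter + 5·y_flour = 23.
This yields shadow prices y_butter = 8, y_flour = 3.
rye loaves enters the basis when its profit ≥ yᵀa₃ = 8·5 + 3·4 = 52.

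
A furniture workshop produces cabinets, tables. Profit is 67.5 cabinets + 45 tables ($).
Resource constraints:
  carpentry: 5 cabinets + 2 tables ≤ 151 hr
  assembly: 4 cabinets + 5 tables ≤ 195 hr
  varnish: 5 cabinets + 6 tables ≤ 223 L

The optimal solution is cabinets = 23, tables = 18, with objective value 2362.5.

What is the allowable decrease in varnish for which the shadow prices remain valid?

72

Binding constraints: carpentry, varnish. The basis is B = [[5,2],[5,6]] with det 20.
Per unit decrease in varnish, x* moves by d = (0.1, -0.25).
The basis stays optimal until tables reaches 0; allowable decrease = 72 L.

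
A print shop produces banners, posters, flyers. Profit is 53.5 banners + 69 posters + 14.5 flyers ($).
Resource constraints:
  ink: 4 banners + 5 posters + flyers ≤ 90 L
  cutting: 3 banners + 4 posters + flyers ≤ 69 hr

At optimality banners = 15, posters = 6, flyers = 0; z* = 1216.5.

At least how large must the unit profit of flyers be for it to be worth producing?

Check each constraint at x*: ink 90/90 (tight); cutting 69/69 (tight).
The binding rows give the dual system: 4·y_ink + 3·y_cutting = 53.5 and 5·y_ink + 4·y_cutting = 69.
This yields shadow prices y_ink = 7, y_cutting = 8.5.
flyers enters the basis when its profit ≥ yᵀa₃ = 7·1 + 8.5·1 = 15.5.

15.5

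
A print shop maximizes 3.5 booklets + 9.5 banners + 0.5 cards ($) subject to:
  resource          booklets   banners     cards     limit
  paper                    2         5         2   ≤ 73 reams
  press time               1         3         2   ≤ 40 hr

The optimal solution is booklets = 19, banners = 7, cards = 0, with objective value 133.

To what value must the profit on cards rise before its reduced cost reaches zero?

Check each constraint at x*: paper 73/73 (tight); press time 40/40 (tight).
From A_Bᵀ y = c: 2·y_paper + 1·y_press time = 3.5; 5·y_paper + 3·y_press time = 9.5.
This yields shadow prices y_paper = 1, y_press time = 1.5.
cards enters the basis when its profit ≥ yᵀa₃ = 1·2 + 1.5·2 = 5.

5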